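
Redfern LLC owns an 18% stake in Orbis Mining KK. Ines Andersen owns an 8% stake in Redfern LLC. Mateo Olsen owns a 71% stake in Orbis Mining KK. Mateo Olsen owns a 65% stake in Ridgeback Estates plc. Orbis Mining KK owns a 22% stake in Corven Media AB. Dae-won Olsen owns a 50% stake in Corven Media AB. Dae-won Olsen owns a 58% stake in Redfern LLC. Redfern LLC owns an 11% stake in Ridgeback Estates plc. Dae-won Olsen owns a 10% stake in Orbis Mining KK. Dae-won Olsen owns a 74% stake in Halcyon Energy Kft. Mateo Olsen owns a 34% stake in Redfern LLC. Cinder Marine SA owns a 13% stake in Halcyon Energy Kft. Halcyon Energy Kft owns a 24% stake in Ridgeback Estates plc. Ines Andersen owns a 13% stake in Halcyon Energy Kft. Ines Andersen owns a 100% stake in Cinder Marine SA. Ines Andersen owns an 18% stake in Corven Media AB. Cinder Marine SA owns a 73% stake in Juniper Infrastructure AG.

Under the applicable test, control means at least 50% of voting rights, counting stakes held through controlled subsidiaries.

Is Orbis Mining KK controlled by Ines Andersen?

Ines holds 100% of Cinder, so Ines controls Cinder.
Cinder holds 73% of Juniper, so Ines controls Juniper.
Neither Ines nor any entity Ines controls holds any voting interest in Orbis.
So Ines does not control Orbis.

No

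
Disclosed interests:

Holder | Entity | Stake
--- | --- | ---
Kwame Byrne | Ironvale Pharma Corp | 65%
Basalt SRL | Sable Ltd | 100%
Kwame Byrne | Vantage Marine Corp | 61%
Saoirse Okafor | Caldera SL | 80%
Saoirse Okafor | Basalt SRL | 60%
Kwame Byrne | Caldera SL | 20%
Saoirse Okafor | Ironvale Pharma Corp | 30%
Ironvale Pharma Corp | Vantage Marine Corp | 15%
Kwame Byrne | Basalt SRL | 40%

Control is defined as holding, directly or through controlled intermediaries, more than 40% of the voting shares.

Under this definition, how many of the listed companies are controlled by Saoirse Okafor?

3

Saoirse holds 80% of Caldera, so Saoirse controls Caldera.
Saoirse holds 60% of Basalt, so Saoirse controls Basalt.
Basalt holds 100% of Sable, so Saoirse controls Sable.
No other company's threshold is met.
Saoirse controls 3 companies.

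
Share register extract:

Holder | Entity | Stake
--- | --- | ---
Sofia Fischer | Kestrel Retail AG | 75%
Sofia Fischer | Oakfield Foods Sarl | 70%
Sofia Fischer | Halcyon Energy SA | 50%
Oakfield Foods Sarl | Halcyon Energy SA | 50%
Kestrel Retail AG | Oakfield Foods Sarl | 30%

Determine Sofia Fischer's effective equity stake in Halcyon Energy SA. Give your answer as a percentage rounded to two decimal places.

Sofia reaches Halcyon along 3 paths.
Via Kestrel → Oakfield: 75% × 30% × 50% = 11.25%.
Via Oakfield: 70% × 50% = 35%.
Direct stake: 50% = 50%.
Total: 11.25% + 35% + 50% = 96.25%.

96.25%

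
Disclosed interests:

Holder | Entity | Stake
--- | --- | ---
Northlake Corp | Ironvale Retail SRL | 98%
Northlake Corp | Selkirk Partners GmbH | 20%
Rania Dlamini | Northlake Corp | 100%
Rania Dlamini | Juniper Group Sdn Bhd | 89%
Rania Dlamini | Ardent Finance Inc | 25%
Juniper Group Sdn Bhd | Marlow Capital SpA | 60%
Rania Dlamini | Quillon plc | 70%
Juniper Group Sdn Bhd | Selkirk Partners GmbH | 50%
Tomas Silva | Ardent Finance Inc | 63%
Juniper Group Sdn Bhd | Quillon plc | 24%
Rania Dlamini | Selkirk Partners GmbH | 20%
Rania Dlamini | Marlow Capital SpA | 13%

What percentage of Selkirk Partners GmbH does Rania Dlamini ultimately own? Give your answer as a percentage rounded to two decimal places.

Rania reaches Selkirk along 3 paths.
Via Northlake: 100% × 20% = 20%.
Direct stake: 20% = 20%.
Via Juniper: 89% × 50% = 44.5%.
Total: 20% + 20% + 44.5% = 84.5%.
Rounded: 84.50%.

84.50%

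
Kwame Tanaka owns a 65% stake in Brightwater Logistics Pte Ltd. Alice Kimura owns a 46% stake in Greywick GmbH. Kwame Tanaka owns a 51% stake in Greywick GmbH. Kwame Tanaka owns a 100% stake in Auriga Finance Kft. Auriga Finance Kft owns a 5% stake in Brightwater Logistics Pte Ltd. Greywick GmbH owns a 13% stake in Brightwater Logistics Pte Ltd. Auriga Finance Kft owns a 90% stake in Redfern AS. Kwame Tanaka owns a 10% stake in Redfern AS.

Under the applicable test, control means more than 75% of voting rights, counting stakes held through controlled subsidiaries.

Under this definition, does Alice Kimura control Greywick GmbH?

No

Alice's largest direct stake is 46% in Greywick, which does not meet the threshold, so Alice controls no company.
In Greywick, Alice's side holds only 46%, not > 75%.
So Alice does not control Greywick.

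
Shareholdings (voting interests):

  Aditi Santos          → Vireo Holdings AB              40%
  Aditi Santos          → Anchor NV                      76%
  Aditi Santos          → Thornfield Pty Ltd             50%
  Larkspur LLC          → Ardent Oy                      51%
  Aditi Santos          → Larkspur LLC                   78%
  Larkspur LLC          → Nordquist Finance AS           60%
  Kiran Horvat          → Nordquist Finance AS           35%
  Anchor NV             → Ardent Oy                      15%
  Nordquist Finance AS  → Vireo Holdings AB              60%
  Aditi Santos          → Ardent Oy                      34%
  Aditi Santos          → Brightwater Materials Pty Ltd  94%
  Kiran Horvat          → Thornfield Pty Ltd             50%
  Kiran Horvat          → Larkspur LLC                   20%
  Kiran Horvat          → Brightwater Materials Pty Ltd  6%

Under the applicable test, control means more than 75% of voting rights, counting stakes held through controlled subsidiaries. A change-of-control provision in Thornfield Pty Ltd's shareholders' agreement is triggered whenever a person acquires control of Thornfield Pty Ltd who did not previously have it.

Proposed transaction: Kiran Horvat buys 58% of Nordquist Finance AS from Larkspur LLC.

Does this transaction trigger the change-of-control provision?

No

The purchase adds only to Kiran's holdings (Larkspur's stake shrinks), so Kiran is the only person who could newly come to control Thornfield.
Kiran's largest direct stake is 50% in Thornfield, which does not meet the threshold, so Kiran controls no company.
In Thornfield, Kiran's side holds only 50%, not > 75%.
So before the transaction, Kiran does not control Thornfield.
After the purchase, Kiran's direct stake in Nordquist rises to 35% + 58% = 93%, and Larkspur's stake falls to 2%.
Kiran holds 93% of Nordquist, so Kiran controls Nordquist.
After the transaction, Kiran's side holds 50% of Thornfield, not > 75%, so Kiran still does not control Thornfield.
No new person acquires control, so the clause is not triggered.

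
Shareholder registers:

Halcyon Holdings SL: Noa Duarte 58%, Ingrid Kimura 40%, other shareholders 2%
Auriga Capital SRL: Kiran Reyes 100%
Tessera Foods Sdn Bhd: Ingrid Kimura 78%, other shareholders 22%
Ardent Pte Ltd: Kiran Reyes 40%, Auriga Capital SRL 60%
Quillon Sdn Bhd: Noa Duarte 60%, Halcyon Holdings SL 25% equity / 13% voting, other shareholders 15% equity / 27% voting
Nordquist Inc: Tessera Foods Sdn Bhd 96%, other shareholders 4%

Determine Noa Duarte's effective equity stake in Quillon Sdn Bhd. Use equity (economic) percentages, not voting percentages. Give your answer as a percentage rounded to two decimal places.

74.50%

Noa reaches Quillon along 2 paths.
Direct stake: 60% = 60%.
Via Halcyon: 58% × 25% = 14.5%.
Total: 60% + 14.5% = 74.5%.
Rounded: 74.50%.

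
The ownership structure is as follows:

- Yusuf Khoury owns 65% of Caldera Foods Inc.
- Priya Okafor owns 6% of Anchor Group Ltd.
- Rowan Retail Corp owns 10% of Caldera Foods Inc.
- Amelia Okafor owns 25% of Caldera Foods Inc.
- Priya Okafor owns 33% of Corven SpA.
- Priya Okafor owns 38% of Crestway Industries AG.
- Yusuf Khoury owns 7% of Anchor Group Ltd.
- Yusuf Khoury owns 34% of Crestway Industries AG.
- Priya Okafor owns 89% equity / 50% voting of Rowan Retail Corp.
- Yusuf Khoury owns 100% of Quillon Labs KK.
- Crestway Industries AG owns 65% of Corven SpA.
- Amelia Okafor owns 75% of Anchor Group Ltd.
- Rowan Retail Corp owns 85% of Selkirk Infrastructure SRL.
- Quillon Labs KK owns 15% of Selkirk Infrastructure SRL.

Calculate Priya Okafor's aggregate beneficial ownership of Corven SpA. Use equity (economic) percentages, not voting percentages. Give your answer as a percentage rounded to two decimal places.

Priya reaches Corven along 2 paths.
Via Crestway: 38% × 65% = 24.7%.
Direct stake: 33% = 33%.
Total: 24.7% + 33% = 57.7%.
Rounded: 57.70%.

57.70%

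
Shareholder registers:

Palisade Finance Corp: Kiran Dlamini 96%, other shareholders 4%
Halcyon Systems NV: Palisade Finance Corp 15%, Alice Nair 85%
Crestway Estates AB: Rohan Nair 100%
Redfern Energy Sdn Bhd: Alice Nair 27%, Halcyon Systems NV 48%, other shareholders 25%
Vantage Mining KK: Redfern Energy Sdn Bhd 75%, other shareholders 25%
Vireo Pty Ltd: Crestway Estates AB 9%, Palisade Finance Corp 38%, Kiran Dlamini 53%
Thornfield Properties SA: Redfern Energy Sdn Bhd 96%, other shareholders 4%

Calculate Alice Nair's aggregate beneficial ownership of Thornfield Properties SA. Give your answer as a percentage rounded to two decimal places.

Alice reaches Thornfield along 2 paths.
Via Redfern: 27% × 96% = 25.92%.
Via Halcyon → Redfern: 85% × 48% × 96% = 39.168%.
Total: 25.92% + 39.168% = 65.088%.
Rounded: 65.09%.

65.09%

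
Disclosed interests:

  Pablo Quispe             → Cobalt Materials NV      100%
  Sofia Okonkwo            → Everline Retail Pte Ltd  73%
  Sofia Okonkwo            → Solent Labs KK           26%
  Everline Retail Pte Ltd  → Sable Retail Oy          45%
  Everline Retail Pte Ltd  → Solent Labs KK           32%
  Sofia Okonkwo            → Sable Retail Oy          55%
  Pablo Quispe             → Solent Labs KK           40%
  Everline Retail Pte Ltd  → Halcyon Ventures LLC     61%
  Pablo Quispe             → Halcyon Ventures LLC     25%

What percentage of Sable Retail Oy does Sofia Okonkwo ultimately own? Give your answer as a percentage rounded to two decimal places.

87.85%

Sofia reaches Sable along 2 paths.
Direct stake: 55% = 55%.
Via Everline: 73% × 45% = 32.85%.
Total: 55% + 32.85% = 87.85%.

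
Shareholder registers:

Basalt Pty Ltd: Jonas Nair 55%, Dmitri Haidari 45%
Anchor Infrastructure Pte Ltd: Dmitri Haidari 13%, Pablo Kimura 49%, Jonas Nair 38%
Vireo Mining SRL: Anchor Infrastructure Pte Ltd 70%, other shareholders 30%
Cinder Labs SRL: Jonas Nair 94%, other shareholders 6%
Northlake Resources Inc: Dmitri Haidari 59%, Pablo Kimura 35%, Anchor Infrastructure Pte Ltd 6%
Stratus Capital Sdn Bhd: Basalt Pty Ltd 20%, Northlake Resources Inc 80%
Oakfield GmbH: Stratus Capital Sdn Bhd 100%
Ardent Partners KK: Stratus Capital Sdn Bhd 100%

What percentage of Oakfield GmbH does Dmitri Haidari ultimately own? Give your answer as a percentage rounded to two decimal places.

56.82%

Dmitri reaches Oakfield along 3 paths.
Via Basalt → Stratus: 45% × 20% × 100% = 9%.
Via Northlake → Stratus: 59% × 80% × 100% = 47.2%.
Via Anchor → Northlake → Stratus: 13% × 6% × 80% × 100% = 0.624%.
Total: 9% + 47.2% + 0.624% = 56.824%.
Rounded: 56.82%.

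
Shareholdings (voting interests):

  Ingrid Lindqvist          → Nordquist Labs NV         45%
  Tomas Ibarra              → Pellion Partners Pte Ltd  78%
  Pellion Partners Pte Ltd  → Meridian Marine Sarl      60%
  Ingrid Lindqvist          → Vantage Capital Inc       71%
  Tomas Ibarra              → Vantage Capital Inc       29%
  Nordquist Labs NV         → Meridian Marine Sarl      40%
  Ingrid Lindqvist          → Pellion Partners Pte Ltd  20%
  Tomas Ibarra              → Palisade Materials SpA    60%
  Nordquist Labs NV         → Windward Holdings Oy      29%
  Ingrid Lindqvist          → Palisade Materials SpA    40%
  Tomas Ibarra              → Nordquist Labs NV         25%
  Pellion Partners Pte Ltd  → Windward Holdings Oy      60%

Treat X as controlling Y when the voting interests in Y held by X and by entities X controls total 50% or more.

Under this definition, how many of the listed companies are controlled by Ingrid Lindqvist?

Ingrid holds 71% of Vantage, so Ingrid controls Vantage.
No other company's threshold is met.
Ingrid controls 1 company.

1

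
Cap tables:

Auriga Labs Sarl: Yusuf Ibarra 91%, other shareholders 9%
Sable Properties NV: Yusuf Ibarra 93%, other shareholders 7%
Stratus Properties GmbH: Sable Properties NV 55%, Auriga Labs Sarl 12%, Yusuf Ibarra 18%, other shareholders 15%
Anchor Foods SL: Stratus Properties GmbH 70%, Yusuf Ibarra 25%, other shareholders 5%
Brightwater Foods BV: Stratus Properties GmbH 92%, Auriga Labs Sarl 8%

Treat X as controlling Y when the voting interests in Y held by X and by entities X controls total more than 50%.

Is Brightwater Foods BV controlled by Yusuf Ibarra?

Yes

Yusuf holds 91% of Auriga, so Yusuf controls Auriga.
Yusuf holds 93% of Sable, so Yusuf controls Sable.
Sable and Auriga and Yusuf together hold 55% + 12% + 18% = 85% of Stratus, so Yusuf controls Stratus.
Stratus and Auriga together hold 92% + 8% = 100% of Brightwater, so Yusuf controls Brightwater.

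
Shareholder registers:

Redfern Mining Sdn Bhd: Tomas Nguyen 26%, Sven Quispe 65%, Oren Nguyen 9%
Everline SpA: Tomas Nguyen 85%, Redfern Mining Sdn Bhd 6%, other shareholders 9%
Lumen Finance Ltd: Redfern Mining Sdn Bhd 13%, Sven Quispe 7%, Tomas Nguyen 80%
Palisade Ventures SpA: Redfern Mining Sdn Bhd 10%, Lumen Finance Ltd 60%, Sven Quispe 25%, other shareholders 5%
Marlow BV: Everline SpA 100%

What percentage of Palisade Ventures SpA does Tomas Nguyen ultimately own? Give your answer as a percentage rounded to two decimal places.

Tomas reaches Palisade along 3 paths.
Via Redfern: 26% × 10% = 2.6%.
Via Redfern → Lumen: 26% × 13% × 60% = 2.028%.
Via Lumen: 80% × 60% = 48%.
Total: 2.6% + 2.028% + 48% = 52.628%.
Rounded: 52.63%.

52.63%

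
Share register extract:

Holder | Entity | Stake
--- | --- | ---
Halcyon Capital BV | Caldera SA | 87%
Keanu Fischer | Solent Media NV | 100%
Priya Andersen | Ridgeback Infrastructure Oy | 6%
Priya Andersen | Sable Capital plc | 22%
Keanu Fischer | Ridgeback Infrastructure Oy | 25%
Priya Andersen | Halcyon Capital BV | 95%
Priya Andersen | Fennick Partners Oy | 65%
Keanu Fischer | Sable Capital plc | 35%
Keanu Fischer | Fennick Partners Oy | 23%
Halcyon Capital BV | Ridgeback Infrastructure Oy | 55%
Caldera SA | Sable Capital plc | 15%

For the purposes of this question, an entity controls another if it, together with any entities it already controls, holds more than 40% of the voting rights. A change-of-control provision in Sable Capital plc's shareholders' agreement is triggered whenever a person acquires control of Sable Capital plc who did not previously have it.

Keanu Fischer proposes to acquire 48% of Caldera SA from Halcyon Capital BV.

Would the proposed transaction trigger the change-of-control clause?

Yes

The purchase adds only to Keanu's holdings (Halcyon's stake shrinks), so Keanu is the only person who could newly come to control Sable.
Keanu holds 100% of Solent, so Keanu controls Solent.
In Sable, Keanu's side holds only 35%, not > 40%.
So before the transaction, Keanu does not control Sable.
After the purchase, Keanu holds 48% of Caldera directly, and Halcyon's stake falls to 39%.
Keanu holds 48% of Caldera, so Keanu controls Caldera.
Caldera and Keanu together hold 15% + 35% = 50% of Sable, so Keanu controls Sable.
Keanu did not control Sable before and does after, so the clause is triggered.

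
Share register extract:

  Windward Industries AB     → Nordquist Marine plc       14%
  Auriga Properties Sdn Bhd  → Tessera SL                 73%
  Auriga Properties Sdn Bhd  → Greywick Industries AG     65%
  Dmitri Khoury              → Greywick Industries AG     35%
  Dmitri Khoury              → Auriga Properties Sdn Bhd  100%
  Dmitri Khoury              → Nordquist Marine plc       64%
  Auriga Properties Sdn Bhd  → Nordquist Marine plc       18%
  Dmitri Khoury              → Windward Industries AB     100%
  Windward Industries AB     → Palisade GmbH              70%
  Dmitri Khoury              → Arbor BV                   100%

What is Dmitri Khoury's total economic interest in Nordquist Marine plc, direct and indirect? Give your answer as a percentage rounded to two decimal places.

Dmitri reaches Nordquist along 3 paths.
Via Auriga: 100% × 18% = 18%.
Direct stake: 64% = 64%.
Via Windward: 100% × 14% = 14%.
Total: 18% + 64% + 14% = 96%.
Rounded: 96.00%.

96.00%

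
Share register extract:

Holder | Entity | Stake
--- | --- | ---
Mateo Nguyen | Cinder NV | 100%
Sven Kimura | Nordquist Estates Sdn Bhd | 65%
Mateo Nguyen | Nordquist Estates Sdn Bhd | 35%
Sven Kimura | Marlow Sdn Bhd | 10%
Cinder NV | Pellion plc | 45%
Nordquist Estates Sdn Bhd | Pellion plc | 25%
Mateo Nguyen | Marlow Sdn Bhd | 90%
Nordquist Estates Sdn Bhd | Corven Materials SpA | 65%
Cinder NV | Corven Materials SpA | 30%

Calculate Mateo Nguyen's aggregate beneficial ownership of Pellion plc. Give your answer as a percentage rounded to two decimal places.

Mateo reaches Pellion along 2 paths.
Via Cinder: 100% × 45% = 45%.
Via Nordquist: 35% × 25% = 8.75%.
Total: 45% + 8.75% = 53.75%.

53.75%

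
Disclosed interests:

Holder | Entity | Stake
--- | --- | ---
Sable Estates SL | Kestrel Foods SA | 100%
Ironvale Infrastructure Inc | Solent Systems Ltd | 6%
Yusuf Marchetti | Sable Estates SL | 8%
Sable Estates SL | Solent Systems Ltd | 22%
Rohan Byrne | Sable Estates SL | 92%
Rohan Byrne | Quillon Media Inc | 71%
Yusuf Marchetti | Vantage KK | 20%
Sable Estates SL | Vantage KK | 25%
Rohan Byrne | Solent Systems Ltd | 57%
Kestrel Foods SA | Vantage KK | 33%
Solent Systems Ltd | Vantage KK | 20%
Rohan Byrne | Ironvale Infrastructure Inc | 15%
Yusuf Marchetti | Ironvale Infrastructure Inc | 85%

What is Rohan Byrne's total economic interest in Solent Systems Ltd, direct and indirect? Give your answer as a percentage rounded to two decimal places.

Rohan reaches Solent along 3 paths.
Via Sable: 92% × 22% = 20.24%.
Via Ironvale: 15% × 6% = 0.9%.
Direct stake: 57% = 57%.
Total: 20.24% + 0.9% + 57% = 78.14%.

78.14%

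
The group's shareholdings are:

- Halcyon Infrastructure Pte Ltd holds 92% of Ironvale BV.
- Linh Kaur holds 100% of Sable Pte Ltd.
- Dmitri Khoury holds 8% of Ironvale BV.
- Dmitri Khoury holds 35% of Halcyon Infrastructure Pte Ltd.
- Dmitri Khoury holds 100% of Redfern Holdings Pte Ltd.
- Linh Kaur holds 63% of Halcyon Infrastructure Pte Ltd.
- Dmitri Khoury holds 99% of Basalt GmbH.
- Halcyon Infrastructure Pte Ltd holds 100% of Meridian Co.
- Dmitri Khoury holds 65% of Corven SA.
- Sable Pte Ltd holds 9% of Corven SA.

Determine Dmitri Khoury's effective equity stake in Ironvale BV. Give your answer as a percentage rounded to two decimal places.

Dmitri reaches Ironvale along 2 paths.
Via Halcyon: 35% × 92% = 32.2%.
Direct stake: 8% = 8%.
Total: 32.2% + 8% = 40.2%.
Rounded: 40.20%.

40.20%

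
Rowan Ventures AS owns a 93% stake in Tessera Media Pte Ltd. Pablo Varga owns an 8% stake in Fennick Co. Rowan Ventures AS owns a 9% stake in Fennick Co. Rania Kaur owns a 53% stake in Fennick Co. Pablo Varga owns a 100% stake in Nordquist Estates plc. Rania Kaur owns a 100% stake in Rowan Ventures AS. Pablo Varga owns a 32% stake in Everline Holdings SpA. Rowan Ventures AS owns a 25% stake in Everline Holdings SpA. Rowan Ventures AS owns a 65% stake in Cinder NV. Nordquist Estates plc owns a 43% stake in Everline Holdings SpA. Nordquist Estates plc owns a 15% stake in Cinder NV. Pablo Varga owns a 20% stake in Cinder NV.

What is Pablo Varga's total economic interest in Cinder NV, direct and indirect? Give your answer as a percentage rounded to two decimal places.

Pablo reaches Cinder along 2 paths.
Direct stake: 20% = 20%.
Via Nordquist: 100% × 15% = 15%.
Total: 20% + 15% = 35%.
Rounded: 35.00%.

35.00%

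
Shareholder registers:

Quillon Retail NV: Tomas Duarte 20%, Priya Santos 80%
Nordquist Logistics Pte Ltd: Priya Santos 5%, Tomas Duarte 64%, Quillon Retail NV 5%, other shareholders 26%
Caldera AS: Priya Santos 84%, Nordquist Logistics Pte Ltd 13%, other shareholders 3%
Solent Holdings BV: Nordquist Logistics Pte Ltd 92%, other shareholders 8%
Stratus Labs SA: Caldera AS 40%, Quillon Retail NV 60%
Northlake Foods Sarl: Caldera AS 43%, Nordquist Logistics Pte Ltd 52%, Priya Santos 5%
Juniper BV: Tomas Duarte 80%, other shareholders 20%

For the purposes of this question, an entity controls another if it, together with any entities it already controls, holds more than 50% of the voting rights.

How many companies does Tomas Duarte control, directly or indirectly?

Tomas holds 64% of Nordquist, so Tomas controls Nordquist.
Nordquist holds 92% of Solent, so Tomas controls Solent.
Nordquist holds 52% of Northlake, so Tomas controls Northlake.
Tomas holds 80% of Juniper, so Tomas controls Juniper.
No other company's threshold is met.
Tomas controls 4 companies.

4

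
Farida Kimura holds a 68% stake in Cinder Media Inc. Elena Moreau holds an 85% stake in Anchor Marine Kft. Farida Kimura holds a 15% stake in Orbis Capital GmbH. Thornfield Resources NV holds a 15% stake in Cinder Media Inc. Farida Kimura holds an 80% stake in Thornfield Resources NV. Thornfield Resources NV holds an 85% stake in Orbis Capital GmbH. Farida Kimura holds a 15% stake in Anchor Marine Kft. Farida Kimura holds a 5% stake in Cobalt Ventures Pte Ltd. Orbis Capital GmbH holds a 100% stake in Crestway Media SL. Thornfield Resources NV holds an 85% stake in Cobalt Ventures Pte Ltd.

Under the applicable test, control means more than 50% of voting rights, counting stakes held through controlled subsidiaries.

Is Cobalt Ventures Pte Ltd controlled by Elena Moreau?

No

Elena holds 85% of Anchor, so Elena controls Anchor.
Neither Elena nor any entity Elena controls holds any voting interest in Cobalt.
So Elena does not control Cobalt.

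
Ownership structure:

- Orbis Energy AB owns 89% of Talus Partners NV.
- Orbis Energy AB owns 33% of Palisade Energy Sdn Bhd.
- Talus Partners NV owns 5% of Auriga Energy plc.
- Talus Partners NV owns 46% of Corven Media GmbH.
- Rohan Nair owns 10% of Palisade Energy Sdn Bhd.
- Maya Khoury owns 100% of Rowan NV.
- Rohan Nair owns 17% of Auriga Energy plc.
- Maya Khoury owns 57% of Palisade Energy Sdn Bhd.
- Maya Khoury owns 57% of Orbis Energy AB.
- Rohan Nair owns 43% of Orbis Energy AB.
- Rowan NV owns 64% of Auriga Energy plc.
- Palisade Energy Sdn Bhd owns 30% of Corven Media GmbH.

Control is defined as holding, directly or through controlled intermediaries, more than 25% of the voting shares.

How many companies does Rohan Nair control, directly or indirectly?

Rohan holds 43% of Orbis, so Rohan controls Orbis.
Rohan and Orbis together hold 10% + 33% = 43% of Palisade, so Rohan controls Palisade.
Orbis holds 89% of Talus, so Rohan controls Talus.
Palisade and Talus together hold 30% + 46% = 76% of Corven, so Rohan controls Corven.
No other company's threshold is met.
Rohan controls 4 companies.

4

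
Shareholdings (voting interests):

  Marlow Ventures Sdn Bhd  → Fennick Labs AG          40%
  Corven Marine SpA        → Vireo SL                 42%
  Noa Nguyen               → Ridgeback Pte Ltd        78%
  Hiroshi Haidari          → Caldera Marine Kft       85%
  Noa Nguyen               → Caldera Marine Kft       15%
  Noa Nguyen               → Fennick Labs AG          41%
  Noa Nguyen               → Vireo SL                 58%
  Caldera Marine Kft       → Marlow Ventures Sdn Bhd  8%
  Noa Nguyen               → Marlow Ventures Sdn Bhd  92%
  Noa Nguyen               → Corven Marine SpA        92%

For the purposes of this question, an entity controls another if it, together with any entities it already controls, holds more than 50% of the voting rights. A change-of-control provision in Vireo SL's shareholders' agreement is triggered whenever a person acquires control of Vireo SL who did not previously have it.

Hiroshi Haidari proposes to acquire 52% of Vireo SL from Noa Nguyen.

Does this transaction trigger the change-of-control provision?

The purchase adds only to Hiroshi's holdings (Noa's stake shrinks), so Hiroshi is the only person who could newly come to control Vireo.
Hiroshi holds 85% of Caldera, so Hiroshi controls Caldera.
Neither Hiroshi nor any entity Hiroshi controls holds any voting interest in Vireo.
So before the transaction, Hiroshi does not control Vireo.
After the purchase, Hiroshi holds 52% of Vireo directly, and Noa's stake falls to 6%.
Hiroshi holds 52% of Vireo, so Hiroshi controls Vireo.
Hiroshi did not control Vireo before and does after, so the clause is triggered.

Yes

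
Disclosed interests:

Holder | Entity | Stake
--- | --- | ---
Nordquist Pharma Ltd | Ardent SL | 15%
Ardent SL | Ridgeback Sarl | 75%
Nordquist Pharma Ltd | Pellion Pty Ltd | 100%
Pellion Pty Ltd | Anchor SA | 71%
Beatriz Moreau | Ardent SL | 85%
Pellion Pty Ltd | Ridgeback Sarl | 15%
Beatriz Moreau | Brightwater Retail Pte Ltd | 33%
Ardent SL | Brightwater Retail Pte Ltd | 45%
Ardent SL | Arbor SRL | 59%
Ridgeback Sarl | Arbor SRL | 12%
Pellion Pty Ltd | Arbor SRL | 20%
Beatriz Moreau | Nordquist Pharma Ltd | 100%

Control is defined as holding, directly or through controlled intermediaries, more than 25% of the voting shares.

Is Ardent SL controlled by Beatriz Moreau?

Yes

Beatriz holds 100% of Nordquist, so Beatriz controls Nordquist.
Nordquist and Beatriz together hold 15% + 85% = 100% of Ardent, so Beatriz controls Ardent.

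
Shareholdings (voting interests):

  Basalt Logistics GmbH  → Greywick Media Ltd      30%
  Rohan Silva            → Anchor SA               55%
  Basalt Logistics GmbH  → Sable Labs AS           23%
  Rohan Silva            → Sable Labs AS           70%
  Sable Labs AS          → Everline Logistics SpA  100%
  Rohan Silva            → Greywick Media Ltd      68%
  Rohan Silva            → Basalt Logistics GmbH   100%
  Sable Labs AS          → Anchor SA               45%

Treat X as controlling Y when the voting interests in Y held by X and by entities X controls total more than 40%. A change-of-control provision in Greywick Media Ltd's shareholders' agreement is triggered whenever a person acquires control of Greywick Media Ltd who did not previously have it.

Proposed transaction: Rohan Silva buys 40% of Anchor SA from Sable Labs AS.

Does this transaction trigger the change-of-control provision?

No

The purchase adds only to Rohan's holdings (Sable's stake shrinks), so Rohan is the only person who could newly come to control Greywick.
Rohan holds 100% of Basalt, so Rohan controls Basalt.
Rohan and Basalt together hold 68% + 30% = 98% of Greywick, so Rohan controls Greywick.
So Rohan already controls Greywick before the transaction.
After the purchase, Rohan's direct stake in Anchor rises to 55% + 40% = 95%, and Sable's stake falls to 5%.
Rohan controlled Greywick already, so this is not a new person acquiring control; every other person's position is unchanged or reduced.
No new person acquires control, so the clause is not triggered.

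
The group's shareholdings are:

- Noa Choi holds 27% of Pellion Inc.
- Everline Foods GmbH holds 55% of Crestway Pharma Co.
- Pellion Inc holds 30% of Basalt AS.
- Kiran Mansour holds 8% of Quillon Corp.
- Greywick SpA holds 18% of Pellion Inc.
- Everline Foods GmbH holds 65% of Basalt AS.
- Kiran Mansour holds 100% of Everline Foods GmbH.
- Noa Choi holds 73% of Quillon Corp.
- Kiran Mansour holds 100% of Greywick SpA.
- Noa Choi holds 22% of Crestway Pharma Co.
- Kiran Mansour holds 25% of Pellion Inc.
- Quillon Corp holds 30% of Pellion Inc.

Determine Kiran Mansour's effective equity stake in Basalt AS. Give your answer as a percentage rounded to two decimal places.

78.62%

Kiran reaches Basalt along 4 paths.
Via Everline: 100% × 65% = 65%.
Via Pellion: 25% × 30% = 7.5%.
Via Greywick → Pellion: 100% × 18% × 30% = 5.4%.
Via Quillon → Pellion: 8% × 30% × 30% = 0.72%.
Total: 65% + 7.5% + 5.4% + 0.72% = 78.62%.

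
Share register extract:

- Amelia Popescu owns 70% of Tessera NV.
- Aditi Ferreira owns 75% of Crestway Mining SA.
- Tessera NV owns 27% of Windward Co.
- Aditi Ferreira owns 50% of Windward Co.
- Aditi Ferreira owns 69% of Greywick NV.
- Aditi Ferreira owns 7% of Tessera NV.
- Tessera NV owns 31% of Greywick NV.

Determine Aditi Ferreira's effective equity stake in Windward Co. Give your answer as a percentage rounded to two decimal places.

51.89%

Aditi reaches Windward along 2 paths.
Via Tessera: 7% × 27% = 1.89%.
Direct stake: 50% = 50%.
Total: 1.89% + 50% = 51.89%.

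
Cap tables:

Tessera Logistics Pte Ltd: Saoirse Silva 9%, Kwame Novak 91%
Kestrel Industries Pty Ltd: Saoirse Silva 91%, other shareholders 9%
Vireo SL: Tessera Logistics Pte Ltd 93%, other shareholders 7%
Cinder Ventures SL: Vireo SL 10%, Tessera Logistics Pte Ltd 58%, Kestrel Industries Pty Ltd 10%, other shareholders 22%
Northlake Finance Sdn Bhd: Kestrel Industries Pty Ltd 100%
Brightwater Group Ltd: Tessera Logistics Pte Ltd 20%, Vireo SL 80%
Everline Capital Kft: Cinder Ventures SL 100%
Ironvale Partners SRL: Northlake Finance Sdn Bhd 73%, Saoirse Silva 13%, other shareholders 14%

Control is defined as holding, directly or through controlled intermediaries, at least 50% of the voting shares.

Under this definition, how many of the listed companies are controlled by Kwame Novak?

Kwame holds 91% of Tessera, so Kwame controls Tessera.
Tessera holds 93% of Vireo, so Kwame controls Vireo.
Vireo and Tessera together hold 10% + 58% = 68% of Cinder, so Kwame controls Cinder.
Tessera and Vireo together hold 20% + 80% = 100% of Brightwater, so Kwame controls Brightwater.
Cinder holds 100% of Everline, so Kwame controls Everline.
No other company's threshold is met.
Kwame controls 5 companies.

5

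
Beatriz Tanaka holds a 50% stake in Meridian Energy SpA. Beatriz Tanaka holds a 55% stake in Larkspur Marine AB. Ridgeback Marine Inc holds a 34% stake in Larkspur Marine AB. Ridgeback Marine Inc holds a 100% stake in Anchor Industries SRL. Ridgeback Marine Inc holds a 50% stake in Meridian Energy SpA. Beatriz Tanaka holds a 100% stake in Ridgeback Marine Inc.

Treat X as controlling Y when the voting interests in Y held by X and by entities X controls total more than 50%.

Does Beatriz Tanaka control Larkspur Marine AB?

Yes

Beatriz holds 100% of Ridgeback, so Beatriz controls Ridgeback.
Ridgeback and Beatriz together hold 34% + 55% = 89% of Larkspur, so Beatriz controls Larkspur.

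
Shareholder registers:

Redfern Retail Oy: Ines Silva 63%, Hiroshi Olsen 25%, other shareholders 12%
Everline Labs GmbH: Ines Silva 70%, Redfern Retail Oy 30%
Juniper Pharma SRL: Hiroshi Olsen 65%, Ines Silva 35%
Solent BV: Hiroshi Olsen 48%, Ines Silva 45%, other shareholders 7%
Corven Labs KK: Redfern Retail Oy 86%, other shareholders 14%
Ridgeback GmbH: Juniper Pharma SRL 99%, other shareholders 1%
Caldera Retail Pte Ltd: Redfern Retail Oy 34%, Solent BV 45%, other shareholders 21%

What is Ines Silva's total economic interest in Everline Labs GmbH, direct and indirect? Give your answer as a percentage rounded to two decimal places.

Ines reaches Everline along 2 paths.
Direct stake: 70% = 70%.
Via Redfern: 63% × 30% = 18.9%.
Total: 70% + 18.9% = 88.9%.
Rounded: 88.90%.

88.90%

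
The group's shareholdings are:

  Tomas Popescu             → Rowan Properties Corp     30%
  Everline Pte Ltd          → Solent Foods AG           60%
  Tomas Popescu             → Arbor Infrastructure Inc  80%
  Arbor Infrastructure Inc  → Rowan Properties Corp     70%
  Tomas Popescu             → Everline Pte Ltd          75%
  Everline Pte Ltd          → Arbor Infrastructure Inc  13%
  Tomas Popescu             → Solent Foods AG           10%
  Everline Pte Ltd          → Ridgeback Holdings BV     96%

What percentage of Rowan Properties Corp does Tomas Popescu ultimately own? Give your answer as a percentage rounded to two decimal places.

92.83%

Tomas reaches Rowan along 3 paths.
Via Everline → Arbor: 75% × 13% × 70% = 6.825%.
Via Arbor: 80% × 70% = 56%.
Direct stake: 30% = 30%.
Total: 6.825% + 56% + 30% = 92.825%.
Rounded: 92.83%.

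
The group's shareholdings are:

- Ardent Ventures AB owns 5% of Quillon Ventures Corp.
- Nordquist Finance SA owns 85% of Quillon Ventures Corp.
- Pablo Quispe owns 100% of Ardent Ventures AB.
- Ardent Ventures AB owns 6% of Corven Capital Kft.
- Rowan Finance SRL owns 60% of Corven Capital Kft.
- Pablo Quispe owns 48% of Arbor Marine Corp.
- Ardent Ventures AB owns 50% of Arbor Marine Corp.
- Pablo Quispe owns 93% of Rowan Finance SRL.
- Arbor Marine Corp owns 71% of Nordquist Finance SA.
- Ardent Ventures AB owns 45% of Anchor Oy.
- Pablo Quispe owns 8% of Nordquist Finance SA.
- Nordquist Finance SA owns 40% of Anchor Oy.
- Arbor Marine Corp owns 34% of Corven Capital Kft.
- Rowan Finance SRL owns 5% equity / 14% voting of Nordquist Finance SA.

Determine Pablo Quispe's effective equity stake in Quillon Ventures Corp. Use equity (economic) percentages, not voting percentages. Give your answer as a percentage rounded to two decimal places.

Pablo reaches Quillon along 5 paths.
Via Rowan → Nordquist: 93% × 5% × 85% = 3.9525%.
Via Ardent → Arbor → Nordquist: 100% × 50% × 71% × 85% = 30.175%.
Via Arbor → Nordquist: 48% × 71% × 85% = 28.968%.
Via Nordquist: 8% × 85% = 6.8%.
Via Ardent: 100% × 5% = 5%.
Total: 3.9525% + 30.175% + 28.968% + 6.8% + 5% = 74.8955%.
Rounded: 74.90%.

74.90%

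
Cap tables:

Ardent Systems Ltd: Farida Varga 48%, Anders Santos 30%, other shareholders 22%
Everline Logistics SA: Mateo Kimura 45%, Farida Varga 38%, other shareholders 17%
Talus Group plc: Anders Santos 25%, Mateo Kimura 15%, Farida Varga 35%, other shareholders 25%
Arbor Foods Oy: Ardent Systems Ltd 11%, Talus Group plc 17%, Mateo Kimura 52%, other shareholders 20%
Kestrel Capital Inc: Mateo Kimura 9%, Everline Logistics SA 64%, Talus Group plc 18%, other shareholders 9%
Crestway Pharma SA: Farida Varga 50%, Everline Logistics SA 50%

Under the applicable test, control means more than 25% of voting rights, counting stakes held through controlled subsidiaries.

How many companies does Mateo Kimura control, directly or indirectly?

4

Mateo holds 45% of Everline, so Mateo controls Everline.
Mateo holds 52% of Arbor, so Mateo controls Arbor.
Mateo and Everline together hold 9% + 64% = 73% of Kestrel, so Mateo controls Kestrel.
Everline holds 50% of Crestway, so Mateo controls Crestway.
No other company's threshold is met.
Mateo controls 4 companies.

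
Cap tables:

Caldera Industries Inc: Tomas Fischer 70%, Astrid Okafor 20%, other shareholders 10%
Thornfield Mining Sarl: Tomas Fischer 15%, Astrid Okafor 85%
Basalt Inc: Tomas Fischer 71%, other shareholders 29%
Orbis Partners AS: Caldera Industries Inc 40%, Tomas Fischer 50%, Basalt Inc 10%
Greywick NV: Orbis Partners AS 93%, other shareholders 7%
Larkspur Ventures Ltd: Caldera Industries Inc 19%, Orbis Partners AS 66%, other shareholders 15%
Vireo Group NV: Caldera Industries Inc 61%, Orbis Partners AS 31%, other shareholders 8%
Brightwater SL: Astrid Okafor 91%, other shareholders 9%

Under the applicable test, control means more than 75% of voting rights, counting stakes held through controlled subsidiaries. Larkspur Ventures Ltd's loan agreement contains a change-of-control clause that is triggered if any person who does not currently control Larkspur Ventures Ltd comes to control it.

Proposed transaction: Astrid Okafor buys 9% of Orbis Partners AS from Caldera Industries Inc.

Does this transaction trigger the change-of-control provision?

No

The purchase adds only to Astrid's holdings (Caldera's stake shrinks), so Astrid is the only person who could newly come to control Larkspur.
Astrid holds 85% of Thornfield, so Astrid controls Thornfield.
Astrid holds 91% of Brightwater, so Astrid controls Brightwater.
Neither Astrid nor any entity Astrid controls holds any voting interest in Larkspur.
So before the transaction, Astrid does not control Larkspur.
After the purchase, Astrid holds 9% of Orbis directly, and Caldera's stake falls to 31%.
Astrid's side now holds 9% of Orbis, not > 75%, so Astrid still does not control Orbis.
After the transaction, neither Astrid nor any entity Astrid controls holds a voting interest in Larkspur, so Astrid still does not control it.
No new person acquires control, so the clause is not triggered.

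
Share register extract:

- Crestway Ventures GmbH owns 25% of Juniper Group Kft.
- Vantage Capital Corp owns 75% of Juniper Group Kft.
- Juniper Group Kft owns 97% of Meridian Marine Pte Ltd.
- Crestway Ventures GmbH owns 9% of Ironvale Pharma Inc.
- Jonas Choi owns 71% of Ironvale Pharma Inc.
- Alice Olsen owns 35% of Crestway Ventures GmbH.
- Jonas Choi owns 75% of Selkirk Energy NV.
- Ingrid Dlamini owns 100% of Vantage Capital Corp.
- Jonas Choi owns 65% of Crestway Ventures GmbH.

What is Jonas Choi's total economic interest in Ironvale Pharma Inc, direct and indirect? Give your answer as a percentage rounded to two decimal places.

Jonas reaches Ironvale along 2 paths.
Direct stake: 71% = 71%.
Via Crestway: 65% × 9% = 5.85%.
Total: 71% + 5.85% = 76.85%.

76.85%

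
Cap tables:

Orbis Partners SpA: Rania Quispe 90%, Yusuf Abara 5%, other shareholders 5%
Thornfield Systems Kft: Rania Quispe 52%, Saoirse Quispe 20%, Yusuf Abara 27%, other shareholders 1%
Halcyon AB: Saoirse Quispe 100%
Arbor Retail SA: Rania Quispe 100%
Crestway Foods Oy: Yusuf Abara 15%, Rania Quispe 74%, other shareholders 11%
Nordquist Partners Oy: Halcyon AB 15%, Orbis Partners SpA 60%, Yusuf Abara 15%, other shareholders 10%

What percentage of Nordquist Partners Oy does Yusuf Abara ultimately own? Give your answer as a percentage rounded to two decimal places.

Yusuf reaches Nordquist along 2 paths.
Via Orbis: 5% × 60% = 3%.
Direct stake: 15% = 15%.
Total: 3% + 15% = 18%.
Rounded: 18.00%.

18.00%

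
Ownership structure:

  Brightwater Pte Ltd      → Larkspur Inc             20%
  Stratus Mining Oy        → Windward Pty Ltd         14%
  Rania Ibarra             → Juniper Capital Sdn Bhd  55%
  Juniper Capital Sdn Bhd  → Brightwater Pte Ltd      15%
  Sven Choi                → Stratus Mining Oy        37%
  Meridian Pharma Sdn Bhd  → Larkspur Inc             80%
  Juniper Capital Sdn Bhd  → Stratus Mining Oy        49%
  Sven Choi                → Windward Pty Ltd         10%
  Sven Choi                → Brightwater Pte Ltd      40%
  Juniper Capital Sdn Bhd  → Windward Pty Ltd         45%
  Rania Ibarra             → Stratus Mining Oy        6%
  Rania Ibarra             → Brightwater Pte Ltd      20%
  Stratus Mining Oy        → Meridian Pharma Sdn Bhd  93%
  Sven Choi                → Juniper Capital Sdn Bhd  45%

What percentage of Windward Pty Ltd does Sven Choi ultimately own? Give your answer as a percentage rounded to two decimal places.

38.52%

Sven reaches Windward along 4 paths.
Direct stake: 10% = 10%.
Via Stratus: 37% × 14% = 5.18%.
Via Juniper → Stratus: 45% × 49% × 14% = 3.087%.
Via Juniper: 45% × 45% = 20.25%.
Total: 10% + 5.18% + 3.087% + 20.25% = 38.517%.
Rounded: 38.52%.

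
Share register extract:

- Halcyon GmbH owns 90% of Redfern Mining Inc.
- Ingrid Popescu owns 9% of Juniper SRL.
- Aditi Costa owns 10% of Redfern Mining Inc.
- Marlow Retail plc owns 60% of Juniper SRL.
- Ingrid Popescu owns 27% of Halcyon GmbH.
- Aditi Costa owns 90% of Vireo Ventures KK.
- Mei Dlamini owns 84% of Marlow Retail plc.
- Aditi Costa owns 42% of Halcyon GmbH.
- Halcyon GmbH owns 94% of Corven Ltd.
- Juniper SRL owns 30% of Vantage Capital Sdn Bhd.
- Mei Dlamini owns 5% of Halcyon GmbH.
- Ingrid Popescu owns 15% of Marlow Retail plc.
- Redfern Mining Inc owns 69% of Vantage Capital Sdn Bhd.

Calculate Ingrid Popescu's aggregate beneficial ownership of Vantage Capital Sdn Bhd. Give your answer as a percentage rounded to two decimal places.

22.17%

Ingrid reaches Vantage along 3 paths.
Via Marlow → Juniper: 15% × 60% × 30% = 2.7%.
Via Juniper: 9% × 30% = 2.7%.
Via Halcyon → Redfern: 27% × 90% × 69% = 16.767%.
Total: 2.7% + 2.7% + 16.767% = 22.167%.
Rounded: 22.17%.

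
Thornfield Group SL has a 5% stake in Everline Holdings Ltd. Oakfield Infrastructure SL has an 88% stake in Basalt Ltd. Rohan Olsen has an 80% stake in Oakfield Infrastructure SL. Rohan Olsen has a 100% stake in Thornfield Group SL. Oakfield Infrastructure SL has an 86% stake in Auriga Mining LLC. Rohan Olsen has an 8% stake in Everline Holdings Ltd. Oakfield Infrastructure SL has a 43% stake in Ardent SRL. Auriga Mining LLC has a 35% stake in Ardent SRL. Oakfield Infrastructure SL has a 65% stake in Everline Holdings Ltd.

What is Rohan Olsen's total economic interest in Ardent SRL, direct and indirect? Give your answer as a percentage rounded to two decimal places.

58.48%

Rohan reaches Ardent along 2 paths.
Via Oakfield → Auriga: 80% × 86% × 35% = 24.08%.
Via Oakfield: 80% × 43% = 34.4%.
Total: 24.08% + 34.4% = 58.48%.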